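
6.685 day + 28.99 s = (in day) 6.685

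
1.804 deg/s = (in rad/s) 0.03149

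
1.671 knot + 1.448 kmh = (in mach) 0.003706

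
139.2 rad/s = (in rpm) 1329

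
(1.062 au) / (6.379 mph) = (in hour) 1.548e+07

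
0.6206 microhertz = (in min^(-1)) 3.724e-05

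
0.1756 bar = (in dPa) 1.756e+05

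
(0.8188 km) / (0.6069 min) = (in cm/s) 2249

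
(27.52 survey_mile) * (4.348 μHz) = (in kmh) 0.6933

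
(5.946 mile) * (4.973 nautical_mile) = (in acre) 2.178e+04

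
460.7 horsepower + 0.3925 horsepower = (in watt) 3.438e+05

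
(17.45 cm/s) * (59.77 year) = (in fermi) 3.289e+23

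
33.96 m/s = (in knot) 66.01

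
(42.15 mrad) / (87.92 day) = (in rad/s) 5.549e-09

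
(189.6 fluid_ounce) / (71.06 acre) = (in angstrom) 195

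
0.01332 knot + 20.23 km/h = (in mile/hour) 12.59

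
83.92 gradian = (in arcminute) 4532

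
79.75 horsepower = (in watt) 5.947e+04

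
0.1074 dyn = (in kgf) 1.095e-07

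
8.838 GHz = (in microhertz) 8.838e+15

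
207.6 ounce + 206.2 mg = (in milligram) 5.886e+06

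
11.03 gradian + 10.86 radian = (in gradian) 702.4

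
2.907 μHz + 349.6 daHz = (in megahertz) 0.003496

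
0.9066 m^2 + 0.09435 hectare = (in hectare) 0.09444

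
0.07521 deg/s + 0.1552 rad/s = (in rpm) 1.495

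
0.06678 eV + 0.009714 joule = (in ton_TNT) 2.322e-12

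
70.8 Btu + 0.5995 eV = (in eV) 4.662e+23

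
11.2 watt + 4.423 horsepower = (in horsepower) 4.438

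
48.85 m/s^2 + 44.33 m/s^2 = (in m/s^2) 93.18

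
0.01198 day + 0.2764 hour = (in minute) 33.84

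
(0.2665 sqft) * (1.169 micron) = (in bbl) 1.82e-07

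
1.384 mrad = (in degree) 0.0793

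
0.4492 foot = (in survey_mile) 8.508e-05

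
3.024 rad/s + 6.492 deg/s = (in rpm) 29.96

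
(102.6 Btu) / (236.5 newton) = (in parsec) 1.483e-14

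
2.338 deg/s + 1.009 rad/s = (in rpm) 10.02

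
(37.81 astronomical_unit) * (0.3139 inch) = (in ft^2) 4.854e+11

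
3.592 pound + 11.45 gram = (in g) 1641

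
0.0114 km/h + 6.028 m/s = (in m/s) 6.031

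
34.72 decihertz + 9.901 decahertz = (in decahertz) 10.25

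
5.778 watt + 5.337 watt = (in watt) 11.11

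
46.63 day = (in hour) 1119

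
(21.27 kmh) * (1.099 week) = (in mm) 3.927e+09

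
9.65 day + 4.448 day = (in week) 2.014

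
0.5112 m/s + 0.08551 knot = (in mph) 1.242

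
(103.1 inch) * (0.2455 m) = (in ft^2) 6.92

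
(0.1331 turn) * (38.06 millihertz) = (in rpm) 0.3039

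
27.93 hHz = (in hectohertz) 27.93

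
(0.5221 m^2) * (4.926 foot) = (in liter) 783.9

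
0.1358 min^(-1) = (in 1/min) 0.1358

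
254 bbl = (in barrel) 254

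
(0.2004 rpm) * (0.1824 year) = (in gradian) 7.685e+06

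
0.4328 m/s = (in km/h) 1.558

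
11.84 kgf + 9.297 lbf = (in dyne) 1.575e+07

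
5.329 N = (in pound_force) 1.198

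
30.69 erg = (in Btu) 2.909e-09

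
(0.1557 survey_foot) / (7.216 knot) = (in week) 2.114e-08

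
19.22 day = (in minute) 2.768e+04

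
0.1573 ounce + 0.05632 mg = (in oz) 0.1573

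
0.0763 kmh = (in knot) 0.0412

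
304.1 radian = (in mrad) 3.041e+05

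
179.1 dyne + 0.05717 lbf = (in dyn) 2.561e+04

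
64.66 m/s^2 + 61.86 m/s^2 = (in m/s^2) 126.5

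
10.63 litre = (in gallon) 2.808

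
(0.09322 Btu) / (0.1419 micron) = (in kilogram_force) 7.068e+07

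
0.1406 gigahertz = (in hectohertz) 1.406e+06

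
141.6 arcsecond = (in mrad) 0.6865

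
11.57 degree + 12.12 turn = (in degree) 4375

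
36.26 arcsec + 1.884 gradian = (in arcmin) 102.3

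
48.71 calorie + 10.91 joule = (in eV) 1.34e+21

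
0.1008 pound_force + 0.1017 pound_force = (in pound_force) 0.2025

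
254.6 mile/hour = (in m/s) 113.8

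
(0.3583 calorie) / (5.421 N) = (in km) 0.0002765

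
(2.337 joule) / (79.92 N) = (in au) 1.955e-13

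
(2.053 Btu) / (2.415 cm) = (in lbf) 2.016e+04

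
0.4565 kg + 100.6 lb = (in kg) 46.09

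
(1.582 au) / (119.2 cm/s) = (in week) 3.283e+05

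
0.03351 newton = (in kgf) 0.003417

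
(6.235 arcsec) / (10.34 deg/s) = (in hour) 4.653e-08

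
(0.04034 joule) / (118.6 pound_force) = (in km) 7.647e-08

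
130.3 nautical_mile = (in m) 2.413e+05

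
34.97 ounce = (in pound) 2.186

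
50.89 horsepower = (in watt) 3.795e+04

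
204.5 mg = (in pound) 0.0004508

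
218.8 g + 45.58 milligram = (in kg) 0.2188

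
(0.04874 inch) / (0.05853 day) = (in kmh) 8.813e-07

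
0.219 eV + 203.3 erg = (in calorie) 4.859e-06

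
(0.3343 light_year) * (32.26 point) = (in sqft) 3.874e+14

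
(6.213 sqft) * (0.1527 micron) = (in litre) 8.814e-05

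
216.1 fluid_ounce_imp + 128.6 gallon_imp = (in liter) 590.8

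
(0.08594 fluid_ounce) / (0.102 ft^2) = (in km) 2.682e-07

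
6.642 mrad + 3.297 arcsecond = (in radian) 0.006658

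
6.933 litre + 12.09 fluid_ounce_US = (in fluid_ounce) 246.5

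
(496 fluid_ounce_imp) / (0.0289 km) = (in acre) 1.205e-07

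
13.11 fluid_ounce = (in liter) 0.3877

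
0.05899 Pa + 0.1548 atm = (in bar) 0.1569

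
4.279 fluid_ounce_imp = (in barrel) 0.0007647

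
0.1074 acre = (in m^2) 434.6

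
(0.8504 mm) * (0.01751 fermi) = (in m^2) 1.489e-20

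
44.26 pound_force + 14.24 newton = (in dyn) 2.111e+07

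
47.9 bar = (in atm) 47.27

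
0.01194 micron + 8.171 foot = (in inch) 98.05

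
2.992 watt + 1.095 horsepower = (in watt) 819.5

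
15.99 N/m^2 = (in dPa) 159.9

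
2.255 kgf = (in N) 22.11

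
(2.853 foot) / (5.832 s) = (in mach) 0.0004379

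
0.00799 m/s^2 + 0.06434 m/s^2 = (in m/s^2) 0.07233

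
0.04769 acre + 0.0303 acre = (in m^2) 315.6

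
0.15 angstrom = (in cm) 1.5e-09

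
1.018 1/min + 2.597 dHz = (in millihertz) 276.7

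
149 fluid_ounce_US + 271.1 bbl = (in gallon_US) 1.139e+04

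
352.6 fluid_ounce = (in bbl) 0.06559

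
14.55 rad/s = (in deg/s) 833.7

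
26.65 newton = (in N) 26.65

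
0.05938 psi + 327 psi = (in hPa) 2.255e+04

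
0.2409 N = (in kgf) 0.02456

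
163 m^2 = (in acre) 0.04028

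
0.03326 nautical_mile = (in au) 4.118e-10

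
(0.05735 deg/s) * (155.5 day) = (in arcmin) 4.623e+07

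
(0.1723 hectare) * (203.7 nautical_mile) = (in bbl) 4.088e+09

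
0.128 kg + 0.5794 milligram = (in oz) 4.515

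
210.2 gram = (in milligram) 2.102e+05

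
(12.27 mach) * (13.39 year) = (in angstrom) 1.764e+22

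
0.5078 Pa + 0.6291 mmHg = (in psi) 0.01224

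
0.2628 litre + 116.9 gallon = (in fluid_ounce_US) 1.497e+04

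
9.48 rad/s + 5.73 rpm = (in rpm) 96.26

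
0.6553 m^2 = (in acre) 0.0001619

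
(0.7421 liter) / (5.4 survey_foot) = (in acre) 1.114e-07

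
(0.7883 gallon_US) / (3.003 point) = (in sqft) 30.32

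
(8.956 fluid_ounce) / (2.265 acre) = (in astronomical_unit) 1.932e-19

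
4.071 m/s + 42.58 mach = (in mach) 42.59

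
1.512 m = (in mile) 0.0009395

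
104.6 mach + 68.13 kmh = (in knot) 6.927e+04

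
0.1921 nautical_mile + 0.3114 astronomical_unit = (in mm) 4.658e+13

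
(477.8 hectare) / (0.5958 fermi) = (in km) 8.019e+18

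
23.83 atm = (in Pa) 2.415e+06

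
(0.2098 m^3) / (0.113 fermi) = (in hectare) 1.857e+11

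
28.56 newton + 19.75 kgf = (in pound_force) 49.96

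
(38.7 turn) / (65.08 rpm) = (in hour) 0.009911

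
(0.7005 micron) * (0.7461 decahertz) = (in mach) 1.535e-08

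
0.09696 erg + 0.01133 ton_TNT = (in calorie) 1.133e+07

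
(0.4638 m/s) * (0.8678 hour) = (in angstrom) 1.449e+13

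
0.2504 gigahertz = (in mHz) 2.504e+11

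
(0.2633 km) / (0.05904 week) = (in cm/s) 0.7374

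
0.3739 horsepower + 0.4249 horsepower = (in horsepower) 0.7988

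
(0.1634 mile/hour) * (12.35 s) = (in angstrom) 9.021e+09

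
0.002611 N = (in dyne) 261.1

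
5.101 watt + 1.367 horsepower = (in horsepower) 1.374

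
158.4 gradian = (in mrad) 2488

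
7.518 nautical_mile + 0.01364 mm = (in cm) 1.392e+06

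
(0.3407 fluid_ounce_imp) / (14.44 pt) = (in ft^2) 0.02045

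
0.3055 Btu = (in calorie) 77.04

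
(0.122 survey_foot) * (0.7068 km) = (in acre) 0.006495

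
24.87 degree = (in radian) 0.4341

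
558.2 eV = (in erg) 8.943e-10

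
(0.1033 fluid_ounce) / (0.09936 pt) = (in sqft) 0.9381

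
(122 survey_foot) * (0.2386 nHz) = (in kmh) 3.194e-08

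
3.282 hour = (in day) 0.1368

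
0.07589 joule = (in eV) 4.737e+17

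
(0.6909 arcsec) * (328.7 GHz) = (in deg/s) 6.308e+07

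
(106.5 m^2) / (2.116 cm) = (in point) 1.427e+07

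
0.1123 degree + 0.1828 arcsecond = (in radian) 0.001961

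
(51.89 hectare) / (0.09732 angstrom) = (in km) 5.332e+13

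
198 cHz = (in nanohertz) 1.98e+09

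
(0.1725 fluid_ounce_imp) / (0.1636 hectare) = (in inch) 1.179e-07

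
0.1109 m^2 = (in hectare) 1.109e-05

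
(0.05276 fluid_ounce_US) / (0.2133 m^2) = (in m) 7.315e-06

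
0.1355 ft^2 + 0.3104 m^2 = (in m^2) 0.323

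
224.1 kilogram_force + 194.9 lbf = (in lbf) 689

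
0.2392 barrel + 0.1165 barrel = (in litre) 56.55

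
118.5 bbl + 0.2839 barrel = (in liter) 1.889e+04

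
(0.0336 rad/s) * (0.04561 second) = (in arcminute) 5.268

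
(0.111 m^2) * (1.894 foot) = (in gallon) 16.93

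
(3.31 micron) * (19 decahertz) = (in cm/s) 0.06289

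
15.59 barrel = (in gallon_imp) 545.2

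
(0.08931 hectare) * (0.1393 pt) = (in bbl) 0.2761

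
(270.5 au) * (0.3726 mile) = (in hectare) 2.427e+12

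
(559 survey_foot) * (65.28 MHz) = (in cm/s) 1.112e+12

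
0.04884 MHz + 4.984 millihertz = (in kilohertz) 48.84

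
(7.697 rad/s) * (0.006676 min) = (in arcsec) 6.359e+05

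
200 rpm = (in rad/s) 20.94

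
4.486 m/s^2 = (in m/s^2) 4.486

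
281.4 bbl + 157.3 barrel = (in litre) 6.975e+04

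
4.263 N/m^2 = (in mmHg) 0.03198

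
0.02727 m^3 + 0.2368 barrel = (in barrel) 0.4083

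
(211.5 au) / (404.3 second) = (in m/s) 7.826e+10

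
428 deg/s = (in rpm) 71.33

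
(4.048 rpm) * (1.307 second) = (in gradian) 35.27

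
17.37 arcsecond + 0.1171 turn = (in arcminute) 2530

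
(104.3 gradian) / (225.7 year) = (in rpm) 2.198e-09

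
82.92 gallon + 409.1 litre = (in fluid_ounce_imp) 2.545e+04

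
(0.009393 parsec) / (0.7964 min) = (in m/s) 6.066e+12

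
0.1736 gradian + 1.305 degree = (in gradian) 1.624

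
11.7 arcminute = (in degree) 0.195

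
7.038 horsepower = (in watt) 5248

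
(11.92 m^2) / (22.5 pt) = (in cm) 1.502e+05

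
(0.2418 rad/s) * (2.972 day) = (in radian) 6.209e+04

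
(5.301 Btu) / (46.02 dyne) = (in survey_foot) 3.987e+07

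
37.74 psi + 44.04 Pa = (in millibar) 2603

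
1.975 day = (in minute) 2844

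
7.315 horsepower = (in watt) 5455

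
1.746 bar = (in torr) 1310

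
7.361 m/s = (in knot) 14.31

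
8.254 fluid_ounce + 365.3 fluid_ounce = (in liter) 11.05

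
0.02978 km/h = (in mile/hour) 0.0185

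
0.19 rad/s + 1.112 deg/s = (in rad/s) 0.2094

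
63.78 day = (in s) 5.511e+06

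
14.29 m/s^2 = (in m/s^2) 14.29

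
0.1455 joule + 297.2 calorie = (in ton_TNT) 2.972e-07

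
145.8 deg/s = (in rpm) 24.3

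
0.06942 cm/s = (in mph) 0.001553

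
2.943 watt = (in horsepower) 0.003947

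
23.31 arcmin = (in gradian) 0.4317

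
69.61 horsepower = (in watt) 5.191e+04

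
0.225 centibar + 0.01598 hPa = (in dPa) 2266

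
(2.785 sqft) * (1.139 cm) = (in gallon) 0.7785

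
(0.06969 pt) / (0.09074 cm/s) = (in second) 0.02709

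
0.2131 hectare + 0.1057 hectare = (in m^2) 3188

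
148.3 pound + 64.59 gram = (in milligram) 6.733e+07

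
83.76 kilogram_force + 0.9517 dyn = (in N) 821.4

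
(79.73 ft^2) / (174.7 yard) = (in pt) 131.4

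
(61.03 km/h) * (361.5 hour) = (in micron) 2.206e+13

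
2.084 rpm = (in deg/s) 12.5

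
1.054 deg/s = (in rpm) 0.1757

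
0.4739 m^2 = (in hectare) 4.739e-05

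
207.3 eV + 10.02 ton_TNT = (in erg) 4.192e+17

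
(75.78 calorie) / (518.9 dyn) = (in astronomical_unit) 4.084e-07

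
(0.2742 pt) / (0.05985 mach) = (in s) 4.747e-06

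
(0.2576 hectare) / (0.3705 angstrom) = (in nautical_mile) 3.754e+10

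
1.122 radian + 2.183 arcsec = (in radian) 1.122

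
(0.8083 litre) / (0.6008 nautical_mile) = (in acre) 1.795e-10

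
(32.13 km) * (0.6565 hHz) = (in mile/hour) 4.718e+06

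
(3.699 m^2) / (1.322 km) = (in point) 7.931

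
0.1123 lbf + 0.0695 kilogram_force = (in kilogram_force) 0.1204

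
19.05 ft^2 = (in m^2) 1.77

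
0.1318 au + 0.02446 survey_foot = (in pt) 5.589e+13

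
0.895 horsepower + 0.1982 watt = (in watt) 667.6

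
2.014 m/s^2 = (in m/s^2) 2.014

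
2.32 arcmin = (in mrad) 0.6749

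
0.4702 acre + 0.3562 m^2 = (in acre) 0.4703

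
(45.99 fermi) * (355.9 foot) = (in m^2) 4.989e-12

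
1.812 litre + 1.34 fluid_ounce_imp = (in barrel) 0.01164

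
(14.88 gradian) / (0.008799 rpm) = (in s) 253.7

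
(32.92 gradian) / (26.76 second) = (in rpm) 0.1845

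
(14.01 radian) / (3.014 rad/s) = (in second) 4.648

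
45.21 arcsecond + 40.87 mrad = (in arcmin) 141.3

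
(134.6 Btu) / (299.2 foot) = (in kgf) 158.8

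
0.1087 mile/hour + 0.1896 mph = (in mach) 0.0003916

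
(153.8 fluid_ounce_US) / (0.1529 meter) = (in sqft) 0.3202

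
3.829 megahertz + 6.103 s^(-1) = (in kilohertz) 3829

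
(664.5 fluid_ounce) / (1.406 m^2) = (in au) 9.343e-14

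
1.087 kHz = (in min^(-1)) 6.522e+04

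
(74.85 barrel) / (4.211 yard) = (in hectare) 0.0003091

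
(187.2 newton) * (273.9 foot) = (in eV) 9.754e+22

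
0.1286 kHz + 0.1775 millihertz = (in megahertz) 0.0001286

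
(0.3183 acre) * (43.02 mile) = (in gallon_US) 2.356e+10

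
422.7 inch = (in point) 3.043e+04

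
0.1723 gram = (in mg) 172.3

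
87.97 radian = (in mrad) 8.797e+04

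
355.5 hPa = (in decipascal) 3.555e+05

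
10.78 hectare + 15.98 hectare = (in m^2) 2.676e+05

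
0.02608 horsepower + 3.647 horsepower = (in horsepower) 3.673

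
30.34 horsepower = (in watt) 2.262e+04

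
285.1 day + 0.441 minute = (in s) 2.463e+07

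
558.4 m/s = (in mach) 1.64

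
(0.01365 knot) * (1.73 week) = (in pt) 2.083e+07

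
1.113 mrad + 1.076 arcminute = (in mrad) 1.426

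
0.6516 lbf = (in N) 2.898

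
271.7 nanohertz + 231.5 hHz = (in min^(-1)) 1.389e+06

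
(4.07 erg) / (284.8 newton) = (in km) 1.429e-12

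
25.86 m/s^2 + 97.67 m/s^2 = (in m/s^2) 123.5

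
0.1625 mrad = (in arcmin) 0.5586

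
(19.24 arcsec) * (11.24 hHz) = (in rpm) 1.001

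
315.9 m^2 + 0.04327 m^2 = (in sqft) 3401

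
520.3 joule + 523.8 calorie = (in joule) 2712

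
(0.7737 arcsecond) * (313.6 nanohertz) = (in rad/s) 1.176e-12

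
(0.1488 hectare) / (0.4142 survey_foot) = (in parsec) 3.82e-13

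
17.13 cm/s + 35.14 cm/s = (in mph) 1.169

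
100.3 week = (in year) 1.924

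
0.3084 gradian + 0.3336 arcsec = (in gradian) 0.3085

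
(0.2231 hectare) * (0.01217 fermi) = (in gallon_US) 7.173e-12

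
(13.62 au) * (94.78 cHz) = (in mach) 5.672e+09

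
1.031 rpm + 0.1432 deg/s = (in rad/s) 0.1105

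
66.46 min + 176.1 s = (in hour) 1.157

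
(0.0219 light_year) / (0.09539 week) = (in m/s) 3.591e+09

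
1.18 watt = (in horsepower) 0.001582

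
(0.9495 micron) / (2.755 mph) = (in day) 8.923e-12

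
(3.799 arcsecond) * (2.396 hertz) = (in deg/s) 0.002528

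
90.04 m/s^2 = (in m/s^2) 90.04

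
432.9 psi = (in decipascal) 2.985e+07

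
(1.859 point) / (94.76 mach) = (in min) 3.388e-10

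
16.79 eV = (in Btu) 2.55e-21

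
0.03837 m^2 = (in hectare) 3.837e-06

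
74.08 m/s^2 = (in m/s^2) 74.08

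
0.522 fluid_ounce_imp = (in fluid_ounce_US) 0.5015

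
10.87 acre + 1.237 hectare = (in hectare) 5.636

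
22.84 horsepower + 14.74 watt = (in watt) 1.705e+04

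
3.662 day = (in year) 0.01003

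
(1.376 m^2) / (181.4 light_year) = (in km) 8.018e-22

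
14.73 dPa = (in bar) 1.473e-05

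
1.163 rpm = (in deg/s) 6.978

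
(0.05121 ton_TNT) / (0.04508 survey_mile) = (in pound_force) 6.639e+05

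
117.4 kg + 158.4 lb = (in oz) 6676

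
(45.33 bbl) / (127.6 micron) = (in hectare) 5.648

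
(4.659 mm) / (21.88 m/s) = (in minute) 3.549e-06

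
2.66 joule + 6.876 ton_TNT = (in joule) 2.877e+10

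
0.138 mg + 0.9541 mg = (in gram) 0.001092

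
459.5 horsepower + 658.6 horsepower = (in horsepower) 1118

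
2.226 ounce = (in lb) 0.1391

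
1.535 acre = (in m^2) 6212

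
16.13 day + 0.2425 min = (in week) 2.304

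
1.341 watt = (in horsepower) 0.001798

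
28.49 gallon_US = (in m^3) 0.1078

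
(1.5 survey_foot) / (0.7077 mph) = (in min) 0.02409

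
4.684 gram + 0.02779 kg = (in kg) 0.03247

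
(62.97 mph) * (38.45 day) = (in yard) 1.023e+08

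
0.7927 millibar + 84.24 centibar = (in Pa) 8.432e+04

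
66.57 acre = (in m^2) 2.694e+05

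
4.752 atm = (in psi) 69.84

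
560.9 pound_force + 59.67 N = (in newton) 2555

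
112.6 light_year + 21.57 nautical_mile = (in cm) 1.065e+20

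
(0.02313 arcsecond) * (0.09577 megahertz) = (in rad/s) 0.01074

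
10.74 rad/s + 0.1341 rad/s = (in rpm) 103.8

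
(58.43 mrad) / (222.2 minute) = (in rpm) 4.185e-05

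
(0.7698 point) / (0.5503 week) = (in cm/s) 8.16e-08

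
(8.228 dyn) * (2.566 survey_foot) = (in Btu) 6.099e-08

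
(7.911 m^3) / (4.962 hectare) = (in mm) 0.1594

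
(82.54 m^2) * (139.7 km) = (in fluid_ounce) 3.899e+11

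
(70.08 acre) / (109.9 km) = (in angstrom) 2.581e+10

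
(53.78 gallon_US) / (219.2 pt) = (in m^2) 2.633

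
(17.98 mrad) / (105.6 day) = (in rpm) 1.882e-08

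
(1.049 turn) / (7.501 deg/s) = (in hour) 0.01398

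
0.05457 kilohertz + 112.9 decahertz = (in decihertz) 1.184e+04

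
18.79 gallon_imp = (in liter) 85.42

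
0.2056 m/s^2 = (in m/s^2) 0.2056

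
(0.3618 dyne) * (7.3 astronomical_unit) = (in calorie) 9.443e+05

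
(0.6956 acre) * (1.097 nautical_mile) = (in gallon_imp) 1.258e+09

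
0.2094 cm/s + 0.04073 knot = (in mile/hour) 0.05156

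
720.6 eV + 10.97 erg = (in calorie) 2.622e-07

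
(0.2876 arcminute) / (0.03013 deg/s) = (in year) 5.045e-09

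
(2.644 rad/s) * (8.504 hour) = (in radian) 8.094e+04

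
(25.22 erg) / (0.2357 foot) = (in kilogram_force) 3.58e-06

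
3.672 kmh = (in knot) 1.983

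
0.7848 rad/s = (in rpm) 7.494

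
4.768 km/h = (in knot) 2.575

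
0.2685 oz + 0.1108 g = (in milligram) 7723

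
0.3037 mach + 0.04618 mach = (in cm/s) 1.191e+04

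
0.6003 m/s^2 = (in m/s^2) 0.6003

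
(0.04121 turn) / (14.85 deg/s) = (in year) 3.168e-08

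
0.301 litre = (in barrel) 0.001893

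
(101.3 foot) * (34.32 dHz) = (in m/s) 106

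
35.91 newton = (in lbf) 8.073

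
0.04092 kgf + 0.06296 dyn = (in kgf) 0.04092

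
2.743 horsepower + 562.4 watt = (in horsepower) 3.497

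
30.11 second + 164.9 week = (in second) 9.973e+07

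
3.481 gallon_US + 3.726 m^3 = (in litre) 3739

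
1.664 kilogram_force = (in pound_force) 3.668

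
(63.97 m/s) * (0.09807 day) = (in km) 542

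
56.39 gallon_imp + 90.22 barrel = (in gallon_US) 3857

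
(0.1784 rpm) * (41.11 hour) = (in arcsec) 5.703e+08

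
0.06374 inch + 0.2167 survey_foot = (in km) 6.767e-05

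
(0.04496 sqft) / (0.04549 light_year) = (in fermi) 0.009705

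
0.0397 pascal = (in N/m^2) 0.0397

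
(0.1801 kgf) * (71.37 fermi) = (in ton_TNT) 3.013e-23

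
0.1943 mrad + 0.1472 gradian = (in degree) 0.1436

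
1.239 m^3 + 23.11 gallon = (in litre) 1326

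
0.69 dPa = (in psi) 1.001e-05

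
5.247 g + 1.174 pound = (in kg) 0.5378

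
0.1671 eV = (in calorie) 6.399e-21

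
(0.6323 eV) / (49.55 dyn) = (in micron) 2.045e-10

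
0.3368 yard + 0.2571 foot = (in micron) 3.863e+05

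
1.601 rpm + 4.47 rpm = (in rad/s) 0.6358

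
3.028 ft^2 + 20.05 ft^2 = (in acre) 0.0005298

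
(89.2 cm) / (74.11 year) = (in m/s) 3.817e-10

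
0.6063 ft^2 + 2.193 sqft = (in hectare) 2.601e-05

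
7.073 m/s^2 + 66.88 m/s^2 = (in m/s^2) 73.95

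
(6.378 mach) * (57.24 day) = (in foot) 3.524e+10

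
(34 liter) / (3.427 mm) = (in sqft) 106.8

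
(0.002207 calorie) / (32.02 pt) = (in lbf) 0.1838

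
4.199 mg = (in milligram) 4.199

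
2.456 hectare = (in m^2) 2.456e+04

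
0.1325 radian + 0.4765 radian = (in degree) 34.89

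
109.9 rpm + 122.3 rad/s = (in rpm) 1278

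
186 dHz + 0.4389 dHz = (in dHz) 186.4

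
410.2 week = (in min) 4.135e+06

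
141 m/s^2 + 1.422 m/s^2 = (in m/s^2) 142.4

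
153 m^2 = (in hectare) 0.0153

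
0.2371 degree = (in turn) 0.0006586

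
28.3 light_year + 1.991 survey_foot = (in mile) 1.664e+14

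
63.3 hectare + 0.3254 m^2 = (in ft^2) 6.814e+06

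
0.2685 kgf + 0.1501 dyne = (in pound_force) 0.5919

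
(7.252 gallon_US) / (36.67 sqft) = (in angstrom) 8.058e+07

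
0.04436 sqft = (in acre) 1.018e-06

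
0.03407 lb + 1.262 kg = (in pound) 2.816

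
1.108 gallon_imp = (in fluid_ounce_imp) 177.3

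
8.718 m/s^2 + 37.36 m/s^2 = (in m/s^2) 46.08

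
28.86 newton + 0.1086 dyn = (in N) 28.86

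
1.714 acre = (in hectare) 0.6936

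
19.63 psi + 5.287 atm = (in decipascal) 6.71e+06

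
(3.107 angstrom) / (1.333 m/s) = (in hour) 6.475e-14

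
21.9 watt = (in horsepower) 0.02937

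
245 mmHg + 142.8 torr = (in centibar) 51.7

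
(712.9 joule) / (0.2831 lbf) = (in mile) 0.3518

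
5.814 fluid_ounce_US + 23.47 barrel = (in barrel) 23.47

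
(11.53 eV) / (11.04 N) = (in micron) 1.673e-13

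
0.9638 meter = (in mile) 0.0005989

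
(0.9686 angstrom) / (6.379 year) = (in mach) 1.414e-21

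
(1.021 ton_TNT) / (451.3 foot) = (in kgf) 3.167e+06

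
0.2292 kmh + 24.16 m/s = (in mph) 54.19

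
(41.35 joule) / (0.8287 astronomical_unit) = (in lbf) 7.498e-11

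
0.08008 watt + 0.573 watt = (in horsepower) 0.0008758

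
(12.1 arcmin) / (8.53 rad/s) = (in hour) 1.146e-07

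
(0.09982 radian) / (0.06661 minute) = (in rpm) 0.2385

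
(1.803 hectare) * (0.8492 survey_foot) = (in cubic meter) 4667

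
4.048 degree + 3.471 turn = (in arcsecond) 4.513e+06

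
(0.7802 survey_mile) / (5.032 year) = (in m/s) 7.912e-06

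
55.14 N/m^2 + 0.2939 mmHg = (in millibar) 0.9432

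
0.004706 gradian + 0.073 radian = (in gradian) 4.652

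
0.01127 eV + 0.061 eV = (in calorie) 2.767e-21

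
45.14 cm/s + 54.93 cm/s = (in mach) 0.002939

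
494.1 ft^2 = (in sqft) 494.1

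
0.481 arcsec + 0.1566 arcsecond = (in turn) 4.92e-07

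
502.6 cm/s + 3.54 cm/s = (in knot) 9.839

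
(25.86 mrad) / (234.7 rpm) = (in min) 1.754e-05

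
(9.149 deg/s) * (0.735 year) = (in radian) 3.701e+06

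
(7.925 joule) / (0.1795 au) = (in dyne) 2.951e-05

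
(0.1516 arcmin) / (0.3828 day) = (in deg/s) 7.639e-08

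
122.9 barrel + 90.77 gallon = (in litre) 1.988e+04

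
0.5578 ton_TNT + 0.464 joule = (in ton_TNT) 0.5578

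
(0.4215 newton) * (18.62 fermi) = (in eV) 4.899e+04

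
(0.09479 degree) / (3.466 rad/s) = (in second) 0.0004773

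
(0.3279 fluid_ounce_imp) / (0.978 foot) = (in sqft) 0.0003364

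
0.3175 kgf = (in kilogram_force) 0.3175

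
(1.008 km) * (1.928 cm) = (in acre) 0.004802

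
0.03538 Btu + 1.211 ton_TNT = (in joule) 5.067e+09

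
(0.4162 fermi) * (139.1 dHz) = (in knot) 1.125e-14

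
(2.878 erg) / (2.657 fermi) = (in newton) 1.083e+08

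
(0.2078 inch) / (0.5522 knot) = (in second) 0.01858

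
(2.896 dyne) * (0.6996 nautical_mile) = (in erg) 3.752e+05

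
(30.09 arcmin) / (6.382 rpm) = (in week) 2.165e-08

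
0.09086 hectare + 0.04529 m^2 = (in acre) 0.2245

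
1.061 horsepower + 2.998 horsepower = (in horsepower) 4.059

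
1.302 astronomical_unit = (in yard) 2.13e+11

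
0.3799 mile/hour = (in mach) 0.0004988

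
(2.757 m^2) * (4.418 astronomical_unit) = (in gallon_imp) 4.008e+14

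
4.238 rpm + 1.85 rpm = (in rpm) 6.088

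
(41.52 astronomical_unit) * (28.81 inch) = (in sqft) 4.892e+13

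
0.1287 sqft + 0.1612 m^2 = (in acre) 4.279e-05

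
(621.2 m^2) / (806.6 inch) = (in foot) 99.48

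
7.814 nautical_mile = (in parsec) 4.69e-13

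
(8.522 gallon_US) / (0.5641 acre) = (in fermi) 1.413e+10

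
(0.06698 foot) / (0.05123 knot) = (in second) 0.7746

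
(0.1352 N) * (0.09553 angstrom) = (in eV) 8.061e+06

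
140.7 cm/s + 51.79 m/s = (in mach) 0.1562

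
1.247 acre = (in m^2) 5046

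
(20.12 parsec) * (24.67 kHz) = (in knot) 2.977e+22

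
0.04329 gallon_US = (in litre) 0.1639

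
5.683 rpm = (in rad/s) 0.5951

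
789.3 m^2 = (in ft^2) 8496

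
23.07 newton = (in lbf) 5.186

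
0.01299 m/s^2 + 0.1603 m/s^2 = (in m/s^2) 0.1733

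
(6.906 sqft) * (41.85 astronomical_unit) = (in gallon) 1.061e+15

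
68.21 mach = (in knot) 4.515e+04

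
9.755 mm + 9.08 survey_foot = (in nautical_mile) 0.0015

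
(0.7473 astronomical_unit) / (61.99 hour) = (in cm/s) 5.01e+07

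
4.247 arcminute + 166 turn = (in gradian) 6.64e+04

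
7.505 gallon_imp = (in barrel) 0.2146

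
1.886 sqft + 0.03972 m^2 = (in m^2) 0.2149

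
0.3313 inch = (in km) 8.415e-06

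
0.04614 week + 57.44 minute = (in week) 0.05184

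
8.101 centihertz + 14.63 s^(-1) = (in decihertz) 147.1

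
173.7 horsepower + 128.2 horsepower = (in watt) 2.251e+05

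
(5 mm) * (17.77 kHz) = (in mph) 198.8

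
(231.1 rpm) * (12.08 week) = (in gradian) 1.126e+10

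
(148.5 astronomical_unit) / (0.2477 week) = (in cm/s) 1.483e+10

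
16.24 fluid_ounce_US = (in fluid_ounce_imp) 16.9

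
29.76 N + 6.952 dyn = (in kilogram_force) 3.035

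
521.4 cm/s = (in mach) 0.01531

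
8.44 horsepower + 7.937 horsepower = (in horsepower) 16.38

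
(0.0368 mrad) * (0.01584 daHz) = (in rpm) 5.566e-05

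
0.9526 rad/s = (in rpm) 9.097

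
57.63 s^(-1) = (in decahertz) 5.763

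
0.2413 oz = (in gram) 6.841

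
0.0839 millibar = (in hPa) 0.0839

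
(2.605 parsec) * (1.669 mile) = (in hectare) 2.159e+16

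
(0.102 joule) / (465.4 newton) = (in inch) 0.008629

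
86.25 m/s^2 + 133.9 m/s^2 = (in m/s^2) 220.2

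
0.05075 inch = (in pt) 3.654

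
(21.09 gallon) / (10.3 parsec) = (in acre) 6.207e-23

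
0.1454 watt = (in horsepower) 0.000195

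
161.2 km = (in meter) 1.612e+05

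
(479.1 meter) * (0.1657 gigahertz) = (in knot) 1.543e+11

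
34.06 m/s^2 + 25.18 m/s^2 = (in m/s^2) 59.24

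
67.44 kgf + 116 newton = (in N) 777.4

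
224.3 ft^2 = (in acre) 0.005149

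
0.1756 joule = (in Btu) 0.0001664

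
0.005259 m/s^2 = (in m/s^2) 0.005259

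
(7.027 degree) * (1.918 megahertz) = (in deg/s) 1.348e+07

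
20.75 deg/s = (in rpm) 3.458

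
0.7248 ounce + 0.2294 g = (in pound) 0.04581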